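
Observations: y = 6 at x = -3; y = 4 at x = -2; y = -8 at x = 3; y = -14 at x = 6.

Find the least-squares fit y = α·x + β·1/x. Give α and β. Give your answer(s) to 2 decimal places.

α = -2.38, β = 1.08

Setting ∂/∂α … = 0 gives: 58·α + 4·β = -134;  4·α + (1/2)·β = -9.
(Σx·x = 58, Σx·1/x = 4, Σ1/x·1/x = 1/2, Σx·y = -134, Σ1/x·y = -9.)
Eliminating β: (1/2)·(row 1) − 4·(row 2) gives 13·α = (1/2)·(-134) − 4·(-9) = -31, so α = -31/13.
Then β = ((-9) − 4·(-31/13))/(1/2) = 14/13.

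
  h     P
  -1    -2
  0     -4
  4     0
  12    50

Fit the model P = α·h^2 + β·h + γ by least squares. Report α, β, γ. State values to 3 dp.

α = 0.449, β = -0.914, γ = -3.633

Sums needed: Σh^2·h^2 = 20993, Σh^2·h = 1791, Σh^2 = 161, Σh·h = 161, Σh = 15, Σ1 = 4.
Moment sums: Σh^2·P = 7198, Σh·P = 602, ΣP = 44.
Solving the 3×3 system (Gaussian elimination) gives α = 24825/55324, β = -50567/55324, γ = -50254/13831.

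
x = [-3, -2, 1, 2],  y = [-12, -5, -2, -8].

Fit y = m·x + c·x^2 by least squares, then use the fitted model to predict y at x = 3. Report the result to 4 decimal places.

ŷ = -16.5349

Entries of AᵀA: Σx·x = 18, Σx·x^2 = -26, Σx^2·x^2 = 114.
Moment sums: Σx·y = 28, Σx^2·y = -162.
AᵀA·[m, c]ᵀ = Aᵀy becomes [[18, -26]; [-26, 114]]·[m, c]ᵀ = [28, -162]ᵀ.
Determinant 18·114 − (-26)² = 1376.
m = (28·114 − (-26)·(-162))/1376 = -255/344; c = (18·(-162) − (-26)·28)/1376 = -547/344.
At x = 3: ŷ = (-255/344)·(3) + (-547/344)·(9) = -711/43.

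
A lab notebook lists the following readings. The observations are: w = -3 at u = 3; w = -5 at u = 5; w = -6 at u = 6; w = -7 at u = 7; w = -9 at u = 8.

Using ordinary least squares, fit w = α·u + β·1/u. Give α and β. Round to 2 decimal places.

α = -1.08, β = 1.19

From the data, Σu·u = 183, Σu·1/u = 5, Σ1/u·1/u = 151649/705600.
And Σu·w = -191, Σ1/u·w = -41/8.
AᵀA·[α, β]ᵀ = Aᵀw becomes [[183, 5]; [5, 151649/705600]]·[α, β]ᵀ = [-191, -41/8]ᵀ.
Determinant 183·(151649/705600) − 5² = 3370589/235200.
α = ((-191)·(151649/705600) − 5·(-41/8))/(3370589/235200) = -10883959/10111767; β = (183·(-41/8) − 5·(-191))/(3370589/235200) = 4027800/3370589.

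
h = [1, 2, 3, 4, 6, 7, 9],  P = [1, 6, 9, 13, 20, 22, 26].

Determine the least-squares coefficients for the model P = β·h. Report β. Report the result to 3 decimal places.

β = 3.061

The normal equations are: 196·β = 600.
β = 600/196 = 3.06122.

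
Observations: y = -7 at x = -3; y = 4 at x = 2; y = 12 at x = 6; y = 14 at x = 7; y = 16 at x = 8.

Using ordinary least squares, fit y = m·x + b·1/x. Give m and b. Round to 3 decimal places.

MᵀM·[m, b]ᵀ = Mᵀy reads: 162·m + 5·b = 327;  5·m + (11993/28224)·b = 31/3.
Eliminating b: (11993/28224)·(row 1) − 5·(row 2) gives (68737/1568)·m = (11993/28224)·327 − 5·(31/3) = 273719/3136, so m = 273719/137474.
Then b = ((31/3) − 5·(273719/137474))/(11993/28224) = 61152/68737.

m = 1.991, b = 0.890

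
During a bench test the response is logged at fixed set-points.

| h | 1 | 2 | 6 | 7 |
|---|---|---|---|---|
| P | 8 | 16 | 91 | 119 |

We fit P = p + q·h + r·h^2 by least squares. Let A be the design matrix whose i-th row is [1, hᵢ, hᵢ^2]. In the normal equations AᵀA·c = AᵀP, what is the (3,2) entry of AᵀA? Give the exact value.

568

Row 3 ↔ basis h^2, column 2 ↔ basis h, so (AᵀA)_{3,2} = Σᵢ (h^2)·(h) = (1)·(1) + (4)·(2) + (36)·(6) + (49)·(7) = 568.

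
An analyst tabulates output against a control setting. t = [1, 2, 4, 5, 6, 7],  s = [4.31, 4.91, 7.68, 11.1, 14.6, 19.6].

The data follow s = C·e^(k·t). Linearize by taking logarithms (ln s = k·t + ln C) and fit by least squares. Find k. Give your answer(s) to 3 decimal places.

k = 0.259

Let Y = ln s. Fitting Y = k·t + ln C by least squares:
Σt = 25.0000, Σ(t)² = 131.0000, Σln s = 13.1543, Σt·ln s = 61.7475.
Equations: 131.0000·k + 25.0000·ln C = 61.7475;  25.0000·k + 6·ln C = 13.1543.
Slope k = (n·Σt·ln s − Σt·Σln s)/(n·Σ(t)² − (Σt)²) = (6·61.7475 − 25.0000·13.1543)/161.0000 = 0.25855; ln C = (Σln s − k·Σt)/n = 1.11509.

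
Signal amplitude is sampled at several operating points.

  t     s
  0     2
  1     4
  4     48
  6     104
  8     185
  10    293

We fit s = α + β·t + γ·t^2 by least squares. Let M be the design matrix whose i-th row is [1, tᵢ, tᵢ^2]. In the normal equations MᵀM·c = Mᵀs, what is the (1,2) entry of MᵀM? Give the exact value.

Row 1 ↔ basis 1, column 2 ↔ basis t, so (MᵀM)_{1,2} = Σᵢ t = (1)·(0) + (1)·(1) + (1)·(4) + (1)·(6) + (1)·(8) + (1)·(10) = 29.

29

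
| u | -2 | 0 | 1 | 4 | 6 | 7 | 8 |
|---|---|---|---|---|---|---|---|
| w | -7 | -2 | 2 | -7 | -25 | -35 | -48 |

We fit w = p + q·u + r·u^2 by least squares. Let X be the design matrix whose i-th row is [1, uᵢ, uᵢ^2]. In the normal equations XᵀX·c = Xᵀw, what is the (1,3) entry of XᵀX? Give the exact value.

Row 1 ↔ basis 1, column 3 ↔ basis u^2, so (XᵀX)_{1,3} = Σᵢ u^2 = (1)·(4) + (1)·(0) + (1)·(1) + (1)·(16) + (1)·(36) + (1)·(49) + (1)·(64) = 170.

170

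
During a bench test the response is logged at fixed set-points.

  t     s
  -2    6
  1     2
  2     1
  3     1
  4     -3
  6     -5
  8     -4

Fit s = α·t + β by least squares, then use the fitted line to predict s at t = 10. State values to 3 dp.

From the data, Σt·t = 134, Σt = 22, Σ1 = 7.
Right-hand side: Σt·s = -79, Σs = -2.
MᵀM·[α, β]ᵀ = Mᵀs becomes [[134, 22]; [22, 7]]·[α, β]ᵀ = [-79, -2]ᵀ.
Eliminating β: 7·(row 1) − 22·(row 2) gives 454·α = 7·(-79) − 22·(-2) = -509, so α = -509/454.
Then β = ((-2) − 22·(-509/454))/7 = 735/227.
At t = 10: ŝ = (-509/454)·(10) + (735/227)·(1) = -1810/227.

ŝ = -7.974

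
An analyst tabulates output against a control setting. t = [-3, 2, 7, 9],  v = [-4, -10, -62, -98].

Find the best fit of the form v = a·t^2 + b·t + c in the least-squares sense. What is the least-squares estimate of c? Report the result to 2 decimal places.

Normal-equation sums: Σt^2·t^2 = 9059, Σt^2·t = 1053, Σt^2 = 143, Σt·t = 143, Σt = 15, Σ1 = 4.
For Xᵀv: Σt^2·v = -11052, Σt·v = -1324, Σv = -174.
So XᵀX·[a, b, c]ᵀ = Xᵀv: [[9059, 1053, 143]; [1053, 143, 15]; [143, 15, 4]]·[a, b, c]ᵀ = [-11052, -1324, -174]ᵀ.
Solving the 3×3 system (Gaussian elimination) gives a = -14427/15070, b = -30713/15070, c = -12303/7535.

c = -1.63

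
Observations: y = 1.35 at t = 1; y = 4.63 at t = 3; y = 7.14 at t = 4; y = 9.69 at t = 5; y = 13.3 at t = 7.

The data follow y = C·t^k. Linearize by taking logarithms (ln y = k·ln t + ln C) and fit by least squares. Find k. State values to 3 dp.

k = 1.196

Taking logs, ln y = k·ln t + ln C, so regress ln y on ln t.
Σln t = 6.0403, Σ(ln t)² = 9.5056, Σln y = 8.6572, Σln t·ln y = 13.0995.
Equations: 9.5056·k + 6.0403·ln C = 13.0995;  6.0403·k + 5·ln C = 8.6572.
Slope k = (n·Σln t·ln y − Σln t·Σln y)/(n·Σ(ln t)² − (Σln t)²) = (5·13.0995 − 6.0403·8.6572)/11.0434 = 1.19578; ln C = (Σln y − k·Σln t)/n = 0.28688.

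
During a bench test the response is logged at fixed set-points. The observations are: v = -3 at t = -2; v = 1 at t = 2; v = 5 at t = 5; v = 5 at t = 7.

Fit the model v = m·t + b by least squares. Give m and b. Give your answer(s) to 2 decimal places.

From the data, Σt·t = 82, Σt = 12, Σ1 = 4.
Moment sums: Σt·v = 68, Σv = 8.
Δ = 82·4 − 12² = 184.
m = (68·4 − 12·8)/184 = 22/23; b = (82·8 − 12·68)/184 = -20/23.

m = 0.96, b = -0.87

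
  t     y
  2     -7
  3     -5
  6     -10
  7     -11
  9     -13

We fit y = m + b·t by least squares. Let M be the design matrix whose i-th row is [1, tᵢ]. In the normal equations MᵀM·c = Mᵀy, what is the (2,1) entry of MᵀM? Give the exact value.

Row 2 ↔ basis t, column 1 ↔ basis 1, so (MᵀM)_{2,1} = Σᵢ t = (2)·(1) + (3)·(1) + (6)·(1) + (7)·(1) + (9)·(1) = 27.

27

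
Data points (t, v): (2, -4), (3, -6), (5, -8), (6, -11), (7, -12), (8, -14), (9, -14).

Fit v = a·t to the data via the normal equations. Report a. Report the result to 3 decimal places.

a = -1.694

Compute the Gram sums: Σt·t = 268.
For Aᵀv: Σt·v = -454.
a = (-454)/268 = -1.69403.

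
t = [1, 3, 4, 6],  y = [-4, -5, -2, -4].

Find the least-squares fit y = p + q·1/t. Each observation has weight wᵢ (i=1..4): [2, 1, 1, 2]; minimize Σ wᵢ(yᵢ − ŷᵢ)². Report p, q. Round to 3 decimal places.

p = -3.642, q = -0.394

Compute the Gram sums: Σwᵢ·1 = 6, Σwᵢ·1/t = 35/12, Σwᵢ·1/t·1/t = 107/48.
Moment sums: Σwᵢ·y = -23, Σwᵢ·1/t·y = -23/2.
So MᵀWM·[p, q]ᵀ = MᵀWy: [[6, 35/12]; [35/12, 107/48]]·[p, q]ᵀ = [-23, -23/2]ᵀ.
Eliminating q: (107/48)·(row 1) − (35/12)·(row 2) gives (701/144)·p = (107/48)·(-23) − (35/12)·(-23/2) = -851/48, so p = -2553/701.
Then q = ((-23/2) − (35/12)·(-2553/701))/(107/48) = -276/701.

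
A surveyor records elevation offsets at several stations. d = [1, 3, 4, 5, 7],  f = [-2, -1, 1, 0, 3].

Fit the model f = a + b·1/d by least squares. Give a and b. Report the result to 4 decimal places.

Setting ∂/∂a … = 0 gives: 5·a + (809/420)·b = 1;  (809/420)·a + (217681/176400)·b = -139/84.
det = 5·(217681/176400) − (809/420)² = 108481/44100.
a = (1·(217681/176400) − (809/420)·(-139/84))/(108481/44100) = 194984/108481; b = (5·(-139/84) − (809/420)·1)/(108481/44100) = -449820/108481.

a = 1.7974, b = -4.1465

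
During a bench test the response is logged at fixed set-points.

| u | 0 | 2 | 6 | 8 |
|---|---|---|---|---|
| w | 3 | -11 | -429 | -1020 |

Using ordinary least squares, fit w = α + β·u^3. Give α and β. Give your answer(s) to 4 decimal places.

Normal-equation sums: Σ1 = 4, Σu^3 = 736, Σu^3·u^3 = 308864.
Moment sums: Σw = -1457, Σu^3·w = -614992.
Eliminating β: 308864·(row 1) − 736·(row 2) gives 693760·α = 308864·(-1457) − 736·(-614992) = 2619264, so α = 20463/5420.
Then β = ((-614992) − 736·(20463/5420))/308864 = -43363/21680.

α = 3.7755, β = -2.0001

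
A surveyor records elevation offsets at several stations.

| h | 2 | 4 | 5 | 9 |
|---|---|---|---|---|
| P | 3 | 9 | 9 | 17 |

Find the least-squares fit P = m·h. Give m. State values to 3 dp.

Setting ∂/∂m … = 0 gives: 126·m = 240.
m = 240/126 = 1.90476.

m = 1.905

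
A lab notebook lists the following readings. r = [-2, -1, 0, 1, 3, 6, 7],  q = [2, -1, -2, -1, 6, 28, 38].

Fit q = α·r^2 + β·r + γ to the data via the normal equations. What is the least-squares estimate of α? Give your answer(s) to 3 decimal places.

α = 0.817

Sums needed: Σr^2·r^2 = 3796, Σr^2·r = 578, Σr^2 = 100, Σr·r = 100, Σr = 14, Σ1 = 7.
Right-hand side: Σr^2·q = 2930, Σr·q = 448, Σq = 70.
So XᵀX·[α, β, γ]ᵀ = Xᵀq: [[3796, 578, 100]; [578, 100, 14]; [100, 14, 7]]·[α, β, γ]ᵀ = [2930, 448, 70]ᵀ.
Solving the 3×3 system (Gaussian elimination) gives α = 4382/5361, β = -217/16083, γ = -26536/16083.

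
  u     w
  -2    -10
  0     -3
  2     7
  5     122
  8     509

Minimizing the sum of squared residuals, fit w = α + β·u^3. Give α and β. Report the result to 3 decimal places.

Normal-equation sums: Σ1 = 5, Σu^3 = 637, Σu^3·u^3 = 277897.
Right-hand side: Σw = 625, Σu^3·w = 275994.
Normal equations: [[5, 637]; [637, 277897]]·[α, β]ᵀ = [625, 275994]ᵀ.
det = 5·277897 − 637² = 983716.
α = (625·277897 − 637·275994)/983716 = -2122553/983716; β = (5·275994 − 637·625)/983716 = 981845/983716.

α = -2.158, β = 0.998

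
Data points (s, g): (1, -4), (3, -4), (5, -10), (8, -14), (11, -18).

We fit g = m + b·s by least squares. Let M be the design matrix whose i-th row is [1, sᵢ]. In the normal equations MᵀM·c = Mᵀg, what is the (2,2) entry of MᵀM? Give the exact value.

220

Row 2 ↔ basis s, column 2 ↔ basis s, so (MᵀM)_{2,2} = Σᵢ (s)·(s) = (1)·(1) + (3)·(3) + (5)·(5) + (8)·(8) + (11)·(11) = 220.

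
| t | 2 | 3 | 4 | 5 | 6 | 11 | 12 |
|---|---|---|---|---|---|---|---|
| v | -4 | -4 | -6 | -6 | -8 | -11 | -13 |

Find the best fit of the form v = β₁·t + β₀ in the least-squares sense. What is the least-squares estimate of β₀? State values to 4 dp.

β₀ = -2.0487

Entries of XᵀX: Σt·t = 355, Σt = 43, Σ1 = 7.
Moment sums: Σt·v = -399, Σv = -52.
Eliminating β₀: 7·(row 1) − 43·(row 2) gives 636·β₁ = 7·(-399) − 43·(-52) = -557, so β₁ = -557/636.
Then β₀ = ((-52) − 43·(-557/636))/7 = -1303/636.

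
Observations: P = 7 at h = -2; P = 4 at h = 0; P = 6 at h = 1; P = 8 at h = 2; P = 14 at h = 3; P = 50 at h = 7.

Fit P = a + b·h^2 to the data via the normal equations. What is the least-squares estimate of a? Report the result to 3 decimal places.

a = 4.417

Forming XᵀX = [[6, 67]; [67, 2515]] and XᵀP = [89, 2642]ᵀ gives XᵀX·[a, b]ᵀ = XᵀP.
Eliminating b: 2515·(row 1) − 67·(row 2) gives 10601·a = 2515·89 − 67·2642 = 46821, so a = 46821/10601.
Then b = (2642 − 67·(46821/10601))/2515 = 9889/10601.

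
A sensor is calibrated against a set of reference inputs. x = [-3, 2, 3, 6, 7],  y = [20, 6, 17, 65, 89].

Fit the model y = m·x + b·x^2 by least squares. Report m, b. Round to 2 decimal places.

AᵀA·[m, b]ᵀ = Aᵀy reads: 107·m + 567·b = 1016;  567·m + 3875·b = 7058.
(Σx·x = 107, Σx·x^2 = 567, Σx^2·x^2 = 3875, Σx·y = 1016, Σx^2·y = 7058.)
Eliminating b: 3875·(row 1) − 567·(row 2) gives 93136·m = 3875·1016 − 567·7058 = -64886, so m = -32443/46568.
Then b = (7058 − 567·(-32443/46568))/3875 = 89567/46568.

m = -0.70, b = 1.92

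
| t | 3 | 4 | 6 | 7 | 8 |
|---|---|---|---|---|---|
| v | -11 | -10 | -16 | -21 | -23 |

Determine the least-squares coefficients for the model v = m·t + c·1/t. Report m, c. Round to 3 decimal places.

Compute the Gram sums: Σt·t = 174, Σt·1/t = 5, Σ1/t·1/t = 6701/28224.
For Xᵀv: Σt·v = -500, Σ1/t·v = -353/24.
det = 174·(6701/28224) − 5² = 76729/4704.
m = ((-500)·(6701/28224) − 5·(-353/24))/(76729/4704) = -637430/230187; c = (174·(-353/24) − 5·(-500))/(76729/4704) = -278712/76729.

m = -2.769, c = -3.632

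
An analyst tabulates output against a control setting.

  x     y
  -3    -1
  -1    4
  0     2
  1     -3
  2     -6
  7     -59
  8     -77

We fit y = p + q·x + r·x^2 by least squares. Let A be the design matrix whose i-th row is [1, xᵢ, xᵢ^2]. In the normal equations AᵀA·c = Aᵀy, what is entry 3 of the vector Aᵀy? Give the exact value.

Entry 3 ↔ basis x^2, so (Aᵀy)_{3} = Σᵢ (x^2)·yᵢ = (9)·(-1) + (1)·(4) + (0)·(2) + (1)·(-3) + (4)·(-6) + (49)·(-59) + (64)·(-77) = -7851.

-7851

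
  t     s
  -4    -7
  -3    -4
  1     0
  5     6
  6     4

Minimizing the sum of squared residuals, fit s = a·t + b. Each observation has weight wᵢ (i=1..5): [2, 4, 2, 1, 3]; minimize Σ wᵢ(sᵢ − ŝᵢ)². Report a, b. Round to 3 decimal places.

a = 1.050, b = -1.438

Normal-equation sums: Σwᵢ·t·t = 203, Σwᵢ·t = 5, Σwᵢ·1 = 12.
For MᵀWs: Σwᵢ·t·s = 206, Σwᵢ·s = -12.
MᵀWM·[a, b]ᵀ = MᵀWs becomes [[203, 5]; [5, 12]]·[a, b]ᵀ = [206, -12]ᵀ.
Eliminating b: 12·(row 1) − 5·(row 2) gives 2411·a = 12·206 − 5·(-12) = 2532, so a = 2532/2411.
Then b = ((-12) − 5·(2532/2411))/12 = -3466/2411.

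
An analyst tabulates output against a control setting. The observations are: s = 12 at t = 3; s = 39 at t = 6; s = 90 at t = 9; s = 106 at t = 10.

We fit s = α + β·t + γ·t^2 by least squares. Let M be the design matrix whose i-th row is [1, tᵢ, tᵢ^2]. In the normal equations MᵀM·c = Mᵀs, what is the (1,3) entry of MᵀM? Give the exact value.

Row 1 ↔ basis 1, column 3 ↔ basis t^2, so (MᵀM)_{1,3} = Σᵢ t^2 = (1)·(9) + (1)·(36) + (1)·(81) + (1)·(100) = 226.

226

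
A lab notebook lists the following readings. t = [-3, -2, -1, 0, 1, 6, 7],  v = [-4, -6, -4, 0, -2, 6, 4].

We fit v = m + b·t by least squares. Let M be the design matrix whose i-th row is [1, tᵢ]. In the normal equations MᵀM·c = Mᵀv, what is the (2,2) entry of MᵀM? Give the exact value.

100

Row 2 ↔ basis t, column 2 ↔ basis t, so (MᵀM)_{2,2} = Σᵢ (t)·(t) = (-3)·(-3) + (-2)·(-2) + (-1)·(-1) + (0)·(0) + (1)·(1) + (6)·(6) + (7)·(7) = 100.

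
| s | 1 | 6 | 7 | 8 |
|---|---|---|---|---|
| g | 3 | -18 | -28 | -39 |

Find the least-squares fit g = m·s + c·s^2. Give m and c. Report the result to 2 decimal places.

m = 3.02, c = -0.99

XᵀX·[m, c]ᵀ = Xᵀg reads: 150·m + 1072·c = -613;  1072·m + 7794·c = -4513.
(Σs·s = 150, Σs·s^2 = 1072, Σs^2·s^2 = 7794, Σs·g = -613, Σs^2·g = -4513.)
Eliminating c: 7794·(row 1) − 1072·(row 2) gives 19916·m = 7794·(-613) − 1072·(-4513) = 60214, so m = 30107/9958.
Then c = ((-4513) − 1072·(30107/9958))/7794 = -9907/9958.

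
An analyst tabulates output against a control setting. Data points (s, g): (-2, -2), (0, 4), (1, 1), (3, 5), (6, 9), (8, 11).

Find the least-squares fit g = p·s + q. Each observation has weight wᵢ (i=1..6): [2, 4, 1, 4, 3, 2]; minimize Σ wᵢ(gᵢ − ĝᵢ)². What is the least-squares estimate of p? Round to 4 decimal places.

The normal system AᵀWA·[p, q]ᵀ = AᵀWg is [[281, 43]; [43, 16]]·[p, q]ᵀ = [407, 82]ᵀ.
det = 281·16 − 43² = 2647.
p = (407·16 − 43·82)/2647 = 2986/2647; q = (281·82 − 43·407)/2647 = 5541/2647.

p = 1.1281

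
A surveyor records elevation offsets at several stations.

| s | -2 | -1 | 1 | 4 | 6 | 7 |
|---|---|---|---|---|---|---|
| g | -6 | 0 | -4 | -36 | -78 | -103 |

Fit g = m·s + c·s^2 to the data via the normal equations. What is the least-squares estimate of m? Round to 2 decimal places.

m = -1.27

From the data, Σs·s = 107, Σs·s^2 = 615, Σs^2·s^2 = 3971.
And Σs·g = -1325, Σs^2·g = -8459.
Normal equations: [[107, 615]; [615, 3971]]·[m, c]ᵀ = [-1325, -8459]ᵀ.
Eliminating c: 3971·(row 1) − 615·(row 2) gives 46672·m = 3971·(-1325) − 615·(-8459) = -59290, so m = -29645/23336.
Then c = ((-8459) − 615·(-29645/23336))/3971 = -45119/23336.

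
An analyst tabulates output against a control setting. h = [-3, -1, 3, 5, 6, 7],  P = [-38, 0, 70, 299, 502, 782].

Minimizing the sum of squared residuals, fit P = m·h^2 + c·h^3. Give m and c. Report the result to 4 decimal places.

Setting ∂/∂m … = 0 gives: 4485·m + 27707·c = 64153;  27707·m + 181389·c = 416949.
(Σh^2·h^2 = 4485, Σh^2·h^3 = 27707, Σh^3·h^3 = 181389, Σh^2·P = 64153, Σh^3·P = 416949.)
Eliminating c: 181389·(row 1) − 27707·(row 2) gives 45851816·m = 181389·64153 − 27707·416949 = 84242574, so m = 42121287/22925908.
Then c = (416949 − 27707·(42121287/22925908))/181389 = 46264547/22925908.

m = 1.8373, c = 2.0180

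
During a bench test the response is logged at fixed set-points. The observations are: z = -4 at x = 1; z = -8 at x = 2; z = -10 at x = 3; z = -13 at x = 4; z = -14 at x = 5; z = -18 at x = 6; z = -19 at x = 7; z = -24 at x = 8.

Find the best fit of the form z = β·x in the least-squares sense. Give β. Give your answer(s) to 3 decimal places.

AᵀA·[β]ᵀ = Aᵀz reads: 204·β = -605.
Hence β = -605 / 204 ≈ -2.96569.

β = -2.966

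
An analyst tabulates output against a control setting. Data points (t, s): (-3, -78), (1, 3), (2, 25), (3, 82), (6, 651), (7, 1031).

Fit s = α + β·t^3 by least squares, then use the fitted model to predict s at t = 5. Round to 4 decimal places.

The normal equations are: 6·α + 568·β = 1714;  568·α + 165828·β = 498772.
Eliminating β: 165828·(row 1) − 568·(row 2) gives 672344·α = 165828·1714 − 568·498772 = 926696, so α = 115837/84043.
Then β = (498772 − 568·(115837/84043))/165828 = 252385/84043.
At t = 5: ŝ = (115837/84043)·(1) + (252385/84043)·(125) = 31663962/84043.

ŝ = 376.7591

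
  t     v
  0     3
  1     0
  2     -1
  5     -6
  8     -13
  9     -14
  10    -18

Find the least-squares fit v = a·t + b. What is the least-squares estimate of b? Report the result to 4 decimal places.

b = 2.8500

The normal system AᵀA·[a, b]ᵀ = Aᵀv is [[275, 35]; [35, 7]]·[a, b]ᵀ = [-442, -49]ᵀ.
det = 275·7 − 35² = 700.
a = ((-442)·7 − 35·(-49))/700 = -197/100; b = (275·(-49) − 35·(-442))/700 = 57/20.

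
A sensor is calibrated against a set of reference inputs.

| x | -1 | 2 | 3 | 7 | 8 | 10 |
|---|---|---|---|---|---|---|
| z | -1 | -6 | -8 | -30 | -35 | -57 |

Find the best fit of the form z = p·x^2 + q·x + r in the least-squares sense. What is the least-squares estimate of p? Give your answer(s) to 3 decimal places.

p = -0.479

With design matrix M, MᵀM = [[16595, 1889, 227]; [1889, 227, 29]; [227, 29, 6]] and Mᵀz = [-9507, -1095, -137]ᵀ.
Row-reducing yields p = -32721/68260, q = -41869/68260, r = -29573/17065.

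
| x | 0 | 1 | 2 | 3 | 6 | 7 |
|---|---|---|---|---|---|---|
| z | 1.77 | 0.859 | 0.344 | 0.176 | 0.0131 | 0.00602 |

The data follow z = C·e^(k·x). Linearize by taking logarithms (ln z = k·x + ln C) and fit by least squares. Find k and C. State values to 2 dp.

With ln zᵢ as the transformed response and xᵢ as the regressor:
Over the data: Σx = 19.0000, Σ(x)² = 99.0000, Σln z = -11.8332, Σx·ln z = -69.2976.
Normal system: [[99.0000, 19.0000]; [19.0000, 6]]·[k, ln C]ᵀ = [-69.2976, -11.8332]ᵀ.
Slope k = (n·Σx·ln z − Σx·Σln z)/(n·Σ(x)² − (Σx)²) = (6·-69.2976 − 19.0000·-11.8332)/233.0000 = -0.81955; ln C = (Σln z − k·Σx)/n = 0.62303, so C = exp(0.62303) = 1.86457.

k = -0.82, C = 1.86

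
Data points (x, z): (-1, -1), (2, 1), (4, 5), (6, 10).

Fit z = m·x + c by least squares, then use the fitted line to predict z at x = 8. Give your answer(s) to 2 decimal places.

Normal-equation sums: Σx·x = 57, Σx = 11, Σ1 = 4.
Right-hand side: Σx·z = 83, Σz = 15.
Eliminating c: 4·(row 1) − 11·(row 2) gives 107·m = 4·83 − 11·15 = 167, so m = 167/107.
Then c = (15 − 11·(167/107))/4 = -58/107.
At x = 8: ẑ = (167/107)·(8) + (-58/107)·(1) = 1278/107.

ẑ = 11.94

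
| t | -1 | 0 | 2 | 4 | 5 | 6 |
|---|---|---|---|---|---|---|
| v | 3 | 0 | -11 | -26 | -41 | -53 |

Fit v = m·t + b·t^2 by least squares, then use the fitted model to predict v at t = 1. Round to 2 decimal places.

Compute the Gram sums: Σt·t = 82, Σt·t^2 = 412, Σt^2·t^2 = 2194.
Right-hand side: Σt·v = -652, Σt^2·v = -3390.
Δ = 82·2194 − 412² = 10164.
m = ((-652)·2194 − 412·(-3390))/10164 = -8452/2541; b = (82·(-3390) − 412·(-652))/10164 = -2339/2541.
At t = 1: v̂ = (-8452/2541)·(1) + (-2339/2541)·(1) = -327/77.

v̂ = -4.25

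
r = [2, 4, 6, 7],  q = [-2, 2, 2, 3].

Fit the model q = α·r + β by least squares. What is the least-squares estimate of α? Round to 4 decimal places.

α = 0.8983

Setting ∂/∂α … = 0 gives: 105·α + 19·β = 37;  19·α + 4·β = 5.
(Σr·r = 105, Σr = 19, Σ1 = 4, Σr·q = 37, Σq = 5.)
Determinant 105·4 − 19² = 59.
α = (37·4 − 19·5)/59 = 53/59; β = (105·5 − 19·37)/59 = -178/59.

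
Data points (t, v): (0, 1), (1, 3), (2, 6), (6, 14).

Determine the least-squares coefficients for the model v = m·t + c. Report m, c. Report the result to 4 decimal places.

The normal system AᵀA·[m, c]ᵀ = Aᵀv is [[41, 9]; [9, 4]]·[m, c]ᵀ = [99, 24]ᵀ.
det = 41·4 − 9² = 83.
m = (99·4 − 9·24)/83 = 180/83; c = (41·24 − 9·99)/83 = 93/83.

m = 2.1687, c = 1.1205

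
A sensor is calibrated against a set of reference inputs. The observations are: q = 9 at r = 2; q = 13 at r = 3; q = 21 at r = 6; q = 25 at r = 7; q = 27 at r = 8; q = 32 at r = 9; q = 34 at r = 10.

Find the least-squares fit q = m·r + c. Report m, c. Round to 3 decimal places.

m = 3.109, c = 3.013

Entries of AᵀA: Σr·r = 343, Σr = 45, Σ1 = 7.
Moment sums: Σr·q = 1202, Σq = 161.
AᵀA·[m, c]ᵀ = Aᵀq becomes [[343, 45]; [45, 7]]·[m, c]ᵀ = [1202, 161]ᵀ.
Eliminating c: 7·(row 1) − 45·(row 2) gives 376·m = 7·1202 − 45·161 = 1169, so m = 1169/376.
Then c = (161 − 45·(1169/376))/7 = 1133/376.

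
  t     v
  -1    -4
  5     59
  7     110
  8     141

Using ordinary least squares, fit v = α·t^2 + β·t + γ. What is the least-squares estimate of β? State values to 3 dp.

β = 3.023

From the data, Σt^2·t^2 = 7123, Σt^2·t = 979, Σt^2 = 139, Σt·t = 139, Σt = 19, Σ1 = 4.
Right-hand side: Σt^2·v = 15885, Σt·v = 2197, Σv = 306.
So AᵀA·[α, β, γ]ᵀ = Aᵀv: [[7123, 979, 139]; [979, 139, 19]; [139, 19, 4]]·[α, β, γ]ᵀ = [15885, 2197, 306]ᵀ.
Solving the 3×3 system (Gaussian elimination) gives α = 634/339, β = 1708/565, γ = -4829/1695.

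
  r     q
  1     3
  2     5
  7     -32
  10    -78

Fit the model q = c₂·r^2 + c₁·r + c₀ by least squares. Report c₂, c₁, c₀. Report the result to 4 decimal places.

From the data, Σr^2·r^2 = 12418, Σr^2·r = 1352, Σr^2 = 154, Σr·r = 154, Σr = 20, Σ1 = 4.
And Σr^2·q = -9345, Σr·q = -991, Σq = -102.
Solving the 3×3 system (Gaussian elimination) gives c₂ = -2105/1947, c₁ = 3563/1298, c₀ = 9343/3894.

c₂ = -1.0812, c₁ = 2.7450, c₀ = 2.3993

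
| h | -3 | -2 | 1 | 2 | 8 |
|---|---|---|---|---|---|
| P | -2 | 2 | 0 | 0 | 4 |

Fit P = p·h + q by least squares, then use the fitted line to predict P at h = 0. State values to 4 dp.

Forming MᵀM = [[82, 6]; [6, 5]] and MᵀP = [34, 4]ᵀ gives MᵀM·[p, q]ᵀ = MᵀP.
Δ = 82·5 − 6² = 374.
p = (34·5 − 6·4)/374 = 73/187; q = (82·4 − 6·34)/374 = 62/187.
At h = 0: P̂ = (73/187)·(0) + (62/187)·(1) = 62/187.

P̂ = 0.3316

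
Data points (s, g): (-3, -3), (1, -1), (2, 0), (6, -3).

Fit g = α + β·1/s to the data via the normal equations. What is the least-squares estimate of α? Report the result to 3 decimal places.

α = -2.397

Forming MᵀM = [[4, 4/3]; [4/3, 25/18]] and Mᵀg = [-7, -1/2]ᵀ gives MᵀM·[α, β]ᵀ = Mᵀg.
Determinant 4·(25/18) − (4/3)² = 34/9.
α = ((-7)·(25/18) − (4/3)·(-1/2))/(34/9) = -163/68; β = (4·(-1/2) − (4/3)·(-7))/(34/9) = 33/17.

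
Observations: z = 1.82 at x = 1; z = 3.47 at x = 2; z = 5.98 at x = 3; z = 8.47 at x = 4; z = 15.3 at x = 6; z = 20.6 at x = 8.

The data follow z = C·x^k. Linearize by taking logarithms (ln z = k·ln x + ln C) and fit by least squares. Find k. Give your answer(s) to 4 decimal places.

With ln zᵢ as the transformed response and ln xᵢ as the regressor:
XᵀX = [[11.1437, 7.0493]; [7.0493, 6]], rhs = [16.9676, 11.5211]ᵀ  (here Σln x = 7.0493, Σ(ln x)² = 11.1437, Σln z = 11.5211, Σln x·ln z = 16.9676).
Solving (det = 17.1702): k = 1.19920, ln C = 0.51127.

k = 1.1992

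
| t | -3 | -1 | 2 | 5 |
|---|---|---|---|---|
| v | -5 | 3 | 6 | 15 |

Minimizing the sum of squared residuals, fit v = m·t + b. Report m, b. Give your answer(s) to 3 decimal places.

m = 2.306, b = 3.020

Forming AᵀA = [[39, 3]; [3, 4]] and Aᵀv = [99, 19]ᵀ gives AᵀA·[m, b]ᵀ = Aᵀv.
Δ = 39·4 − 3² = 147.
m = (99·4 − 3·19)/147 = 113/49; b = (39·19 − 3·99)/147 = 148/49.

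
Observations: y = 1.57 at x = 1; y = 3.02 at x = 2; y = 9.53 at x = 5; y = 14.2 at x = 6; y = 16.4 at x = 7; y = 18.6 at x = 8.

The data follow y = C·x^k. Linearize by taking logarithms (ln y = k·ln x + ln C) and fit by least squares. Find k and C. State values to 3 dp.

k = 1.228, C = 1.445

Linearized form: ln y = k·ln x + ln C. From the 6 transformed points,
XᵀX = [[14.3918, 8.1197]; [8.1197, 6]], rhs = [20.6703, 12.1845]ᵀ  (here Σln x = 8.1197, Σ(ln x)² = 14.3918, Σln y = 12.1845, Σln x·ln y = 20.6703).
Solving (det = 20.4213): k = 1.22850, ln C = 0.36824, so C = exp(0.36824) = 1.44519.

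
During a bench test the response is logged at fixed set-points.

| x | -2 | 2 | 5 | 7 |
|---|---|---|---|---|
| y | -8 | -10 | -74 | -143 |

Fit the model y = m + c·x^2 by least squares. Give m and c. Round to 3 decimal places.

m = 2.460, c = -2.986

With design matrix M, MᵀM = [[4, 82]; [82, 3058]] and Mᵀy = [-235, -8929]ᵀ.
det = 4·3058 − 82² = 5508.
m = ((-235)·3058 − 82·(-8929))/5508 = 1129/459; c = (4·(-8929) − 82·(-235))/5508 = -2741/918.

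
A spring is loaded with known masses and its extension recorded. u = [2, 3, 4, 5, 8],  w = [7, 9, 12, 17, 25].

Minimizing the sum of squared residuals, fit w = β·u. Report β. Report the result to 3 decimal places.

XᵀX·[β]ᵀ = Xᵀw reads: 118·β = 374.
(Σu·u = 118, Σu·w = 374.)
Hence β = 374 / 118 ≈ 3.16949.

β = 3.169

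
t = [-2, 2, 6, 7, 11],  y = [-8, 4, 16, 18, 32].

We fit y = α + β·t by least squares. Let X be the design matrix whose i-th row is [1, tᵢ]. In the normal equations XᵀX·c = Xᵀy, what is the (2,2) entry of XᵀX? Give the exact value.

214

Row 2 ↔ basis t, column 2 ↔ basis t, so (XᵀX)_{2,2} = Σᵢ (t)·(t) = (-2)·(-2) + (2)·(2) + (6)·(6) + (7)·(7) + (11)·(11) = 214.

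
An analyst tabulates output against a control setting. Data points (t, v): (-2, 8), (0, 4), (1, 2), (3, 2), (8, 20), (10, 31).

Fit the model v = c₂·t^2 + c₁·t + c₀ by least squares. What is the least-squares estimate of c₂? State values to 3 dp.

c₂ = 0.432

AᵀA·[c₂, c₁, c₀]ᵀ = Aᵀv reads: 14194·c₂ + 1532·c₁ + 178·c₀ = 4432;  1532·c₂ + 178·c₁ + 20·c₀ = 462;  178·c₂ + 20·c₁ + 6·c₀ = 67.
(Σt^2·t^2 = 14194, Σt^2·t = 1532, Σt^2 = 178, Σt·t = 178, Σt = 20, Σ1 = 6, Σt^2·v = 4432, Σt·v = 462, Σv = 67.)
Inverting the 3×3 Gram matrix, [c₂, c₁, c₀]ᵀ = [72161/166884, -62662/41721, 186085/55628]ᵀ.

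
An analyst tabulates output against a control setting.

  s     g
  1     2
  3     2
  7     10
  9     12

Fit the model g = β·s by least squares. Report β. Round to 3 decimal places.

β = 1.329

Compute the Gram sums: Σs·s = 140.
And Σs·g = 186.
MᵀM·[β]ᵀ = Mᵀg becomes [[140]]·[β]ᵀ = [186]ᵀ.
Hence β = 186 / 140 ≈ 1.32857.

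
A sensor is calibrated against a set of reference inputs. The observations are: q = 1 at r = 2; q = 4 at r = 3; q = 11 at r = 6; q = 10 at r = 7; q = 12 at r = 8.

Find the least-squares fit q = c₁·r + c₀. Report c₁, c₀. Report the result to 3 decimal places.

c₁ = 1.806, c₀ = -1.791

Normal-equation sums: Σr·r = 162, Σr = 26, Σ1 = 5.
Moment sums: Σr·q = 246, Σq = 38.
det = 162·5 − 26² = 134.
c₁ = (246·5 − 26·38)/134 = 121/67; c₀ = (162·38 − 26·246)/134 = -120/67.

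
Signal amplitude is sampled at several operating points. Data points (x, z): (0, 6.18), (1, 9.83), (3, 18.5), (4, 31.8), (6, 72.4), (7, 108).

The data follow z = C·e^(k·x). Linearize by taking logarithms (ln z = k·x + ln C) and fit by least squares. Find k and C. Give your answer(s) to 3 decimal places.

Taking logs, ln z = k·x + ln C, so regress ln z on x.
XᵀX = [[111.0000, 21.0000]; [21.0000, 6]], rhs = [83.3448, 19.4483]ᵀ  (here Σx = 21.0000, Σ(x)² = 111.0000, Σln z = 19.4483, Σx·ln z = 83.3448).
Δ = 111.0000·6 − (21.0000)² = 225.0000; k = (83.3448·6 − 21.0000·19.4483)/225.0000 = 0.40735, ln C = (111.0000·19.4483 − 21.0000·83.3448)/225.0000 = 1.81566, so C = exp(1.81566) = 6.14516.

k = 0.407, C = 6.145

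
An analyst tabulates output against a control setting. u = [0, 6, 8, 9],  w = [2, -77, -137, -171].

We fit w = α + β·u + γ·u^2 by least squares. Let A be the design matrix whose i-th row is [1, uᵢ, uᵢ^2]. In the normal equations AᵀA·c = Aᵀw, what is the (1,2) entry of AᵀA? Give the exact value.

Row 1 ↔ basis 1, column 2 ↔ basis u, so (AᵀA)_{1,2} = Σᵢ u = (1)·(0) + (1)·(6) + (1)·(8) + (1)·(9) = 23.

23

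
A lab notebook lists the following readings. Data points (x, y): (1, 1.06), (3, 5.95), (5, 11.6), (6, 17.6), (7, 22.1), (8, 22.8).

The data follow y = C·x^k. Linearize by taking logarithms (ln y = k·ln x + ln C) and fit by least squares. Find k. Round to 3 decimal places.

k = 1.515

With ln yᵢ as the transformed response and ln xᵢ as the regressor:
Σln x = 8.5252, Σ(ln x)² = 15.1183, Σln y = 13.3829, Σln x·ln y = 23.5682.
Normal system: [[15.1183, 8.5252]; [8.5252, 6]]·[k, ln C]ᵀ = [23.5682, 13.3829]ᵀ.
Solving (det = 18.0313): k = 1.51502, ln C = 0.07785.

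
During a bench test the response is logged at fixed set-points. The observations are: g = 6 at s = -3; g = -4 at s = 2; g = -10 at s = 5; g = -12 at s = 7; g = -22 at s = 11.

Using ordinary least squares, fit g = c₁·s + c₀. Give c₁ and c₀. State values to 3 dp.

From the data, Σs·s = 208, Σs = 22, Σ1 = 5.
And Σs·g = -402, Σg = -42.
Normal equations: [[208, 22]; [22, 5]]·[c₁, c₀]ᵀ = [-402, -42]ᵀ.
Eliminating c₀: 5·(row 1) − 22·(row 2) gives 556·c₁ = 5·(-402) − 22·(-42) = -1086, so c₁ = -543/278.
Then c₀ = ((-42) − 22·(-543/278))/5 = 27/139.

c₁ = -1.953, c₀ = 0.194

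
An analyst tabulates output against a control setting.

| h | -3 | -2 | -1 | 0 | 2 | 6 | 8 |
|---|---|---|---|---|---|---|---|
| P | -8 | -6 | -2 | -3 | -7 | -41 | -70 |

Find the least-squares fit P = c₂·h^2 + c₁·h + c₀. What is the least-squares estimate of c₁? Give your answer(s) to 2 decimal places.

c₁ = -0.69

With design matrix X, XᵀX = [[5506, 700, 118]; [700, 118, 10]; [118, 10, 7]] and XᵀP = [-6082, -782, -137]ᵀ.
Row-reducing yields c₂ = -46492/48027, c₁ = -33268/48027, c₀ = -108709/48027.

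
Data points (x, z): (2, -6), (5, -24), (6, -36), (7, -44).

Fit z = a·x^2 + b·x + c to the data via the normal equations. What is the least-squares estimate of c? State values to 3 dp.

c = 0.282

With design matrix A, AᵀA = [[4338, 692, 114]; [692, 114, 20]; [114, 20, 4]] and Aᵀz = [-4076, -656, -110]ᵀ.
Solving the 3×3 system (Gaussian elimination) gives a = -121/181, b = -316/181, c = 51/181.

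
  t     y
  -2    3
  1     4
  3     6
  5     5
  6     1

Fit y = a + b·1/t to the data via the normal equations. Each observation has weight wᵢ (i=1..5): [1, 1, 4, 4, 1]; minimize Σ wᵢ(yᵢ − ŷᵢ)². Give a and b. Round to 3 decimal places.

Normal-equation sums: Σwᵢ·1 = 11, Σwᵢ·1/t = 14/5, Σwᵢ·1/t·1/t = 847/450.
And Σwᵢ·y = 52, Σwᵢ·1/t·y = 44/3.
Determinant 11·(847/450) − (14/5)² = 5789/450.
a = (52·(847/450) − (14/5)·(44/3))/(5789/450) = 3652/827; b = (11·(44/3) − (14/5)·52)/(5789/450) = 7080/5789.

a = 4.416, b = 1.223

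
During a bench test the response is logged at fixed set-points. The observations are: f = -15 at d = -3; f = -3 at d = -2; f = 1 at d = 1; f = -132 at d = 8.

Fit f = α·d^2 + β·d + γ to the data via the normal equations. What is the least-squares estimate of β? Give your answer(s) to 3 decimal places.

β = -0.265

Entries of MᵀM: Σd^2·d^2 = 4194, Σd^2·d = 478, Σd^2 = 78, Σd·d = 78, Σd = 4, Σ1 = 4.
Right-hand side: Σd^2·f = -8594, Σd·f = -1004, Σf = -149.
Normal equations: [[4194, 478, 78]; [478, 78, 4]; [78, 4, 4]]·[α, β, γ]ᵀ = [-8594, -1004, -149]ᵀ.
Inverting the 3×3 Gram matrix, [α, β, γ]ᵀ = [-78949/37802, -10015/37802, 70698/18901]ᵀ.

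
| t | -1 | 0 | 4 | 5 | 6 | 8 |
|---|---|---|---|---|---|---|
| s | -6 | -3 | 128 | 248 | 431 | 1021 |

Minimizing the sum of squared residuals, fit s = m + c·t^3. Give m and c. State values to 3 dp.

m = -2.156, c = 2.000

MᵀM·[m, c]ᵀ = Mᵀs reads: 6·m + 916·c = 1819;  916·m + 328522·c = 655046.
Eliminating c: 328522·(row 1) − 916·(row 2) gives 1132076·m = 328522·1819 − 916·655046 = -2440618, so m = -1220309/566038.
Then c = (655046 − 916·(-1220309/566038))/328522 = 566018/283019.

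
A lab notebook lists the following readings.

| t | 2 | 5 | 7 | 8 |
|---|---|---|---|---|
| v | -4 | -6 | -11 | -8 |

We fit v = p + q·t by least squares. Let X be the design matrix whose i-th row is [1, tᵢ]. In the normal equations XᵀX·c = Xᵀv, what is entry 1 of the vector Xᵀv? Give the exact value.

-29

Entry 1 ↔ basis 1, so (Xᵀv)_{1} = Σᵢ vᵢ = (1)·(-4) + (1)·(-6) + (1)·(-11) + (1)·(-8) = -29.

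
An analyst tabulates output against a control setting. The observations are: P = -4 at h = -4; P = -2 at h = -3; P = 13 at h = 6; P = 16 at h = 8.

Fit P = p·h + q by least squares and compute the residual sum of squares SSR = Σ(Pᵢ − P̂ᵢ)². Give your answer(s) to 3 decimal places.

SSR = 0.111

The normal system AᵀA·[p, q]ᵀ = AᵀP is [[125, 7]; [7, 4]]·[p, q]ᵀ = [228, 23]ᵀ.
Δ = 125·4 − 7² = 451.
p = (228·4 − 7·23)/451 = 751/451; q = (125·23 − 7·228)/451 = 1279/451.
Residuals: -79/451, 72/451, 78/451, -71/451; SSR = 50/451.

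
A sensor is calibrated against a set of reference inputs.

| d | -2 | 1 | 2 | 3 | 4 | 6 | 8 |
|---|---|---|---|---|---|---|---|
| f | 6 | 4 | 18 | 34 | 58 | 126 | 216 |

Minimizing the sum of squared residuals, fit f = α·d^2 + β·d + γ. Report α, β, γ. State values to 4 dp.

α = 3.0609, β = 2.6697, γ = -0.9843

Entries of XᵀX: Σd^2·d^2 = 5762, Σd^2·d = 820, Σd^2 = 134, Σd·d = 134, Σd = 22, Σ1 = 7.
Moment sums: Σd^2·f = 19694, Σd·f = 2846, Σf = 462.
So XᵀX·[α, β, γ]ᵀ = Xᵀf: [[5762, 820, 134]; [820, 134, 22]; [134, 22, 7]]·[α, β, γ]ᵀ = [19694, 2846, 462]ᵀ.
Row-reducing yields α = 258463/84441, β = 225433/84441, γ = -3958/4021.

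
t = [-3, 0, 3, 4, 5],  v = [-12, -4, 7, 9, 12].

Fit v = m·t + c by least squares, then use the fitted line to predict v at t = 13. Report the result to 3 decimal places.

Entries of XᵀX: Σt·t = 59, Σt = 9, Σ1 = 5.
And Σt·v = 153, Σv = 12.
So XᵀX·[m, c]ᵀ = Xᵀv: [[59, 9]; [9, 5]]·[m, c]ᵀ = [153, 12]ᵀ.
det = 59·5 − 9² = 214.
m = (153·5 − 9·12)/214 = 657/214; c = (59·12 − 9·153)/214 = -669/214.
At t = 13: v̂ = (657/214)·(13) + (-669/214)·(1) = 3936/107.

v̂ = 36.785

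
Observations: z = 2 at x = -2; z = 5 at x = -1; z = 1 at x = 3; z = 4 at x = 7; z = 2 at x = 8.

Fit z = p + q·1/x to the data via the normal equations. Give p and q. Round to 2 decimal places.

From the data, Σ1 = 5, Σ1/x = -151/168, Σ1/x·1/x = 39433/28224.
Moment sums: Σz = 14, Σ1/x·z = -407/84.
So AᵀA·[p, q]ᵀ = Aᵀz: [[5, -151/168]; [-151/168, 39433/28224]]·[p, q]ᵀ = [14, -407/84]ᵀ.
det = 5·(39433/28224) − (-151/168)² = 43591/7056.
p = (14·(39433/28224) − (-151/168)·(-407/84))/(43591/7056) = 107287/43591; q = (5·(-407/84) − (-151/168)·14)/(43591/7056) = -82152/43591.

p = 2.46, q = -1.88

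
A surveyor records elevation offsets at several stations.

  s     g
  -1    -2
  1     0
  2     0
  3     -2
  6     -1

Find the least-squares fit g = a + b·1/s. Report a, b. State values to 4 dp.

The normal equations are: 5·a + 1·b = -5;  1·a + (43/18)·b = 7/6.
det = 5·(43/18) − 1² = 197/18.
a = ((-5)·(43/18) − 1·(7/6))/(197/18) = -236/197; b = (5·(7/6) − 1·(-5))/(197/18) = 195/197.

a = -1.1980, b = 0.9898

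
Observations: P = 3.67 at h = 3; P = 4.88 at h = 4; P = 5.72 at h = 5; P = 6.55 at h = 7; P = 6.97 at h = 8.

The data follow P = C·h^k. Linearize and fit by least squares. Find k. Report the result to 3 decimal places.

k = 0.628

Taking logs, ln P = k·ln h + ln C, so regress ln P on ln h.
Σln h = 8.1197, Σ(ln h)² = 13.8297, Σln P = 8.4504, Σln h·ln P = 14.1274.
Equations: 13.8297·k + 8.1197·ln C = 14.1274;  8.1197·k + 5·ln C = 8.4504.
Δ = 13.8297·5 − (8.1197)² = 3.2190; k = (14.1274·5 − 8.1197·8.4504)/3.2190 = 0.62834, ln C = (13.8297·8.4504 − 8.1197·14.1274)/3.2190 = 0.66969.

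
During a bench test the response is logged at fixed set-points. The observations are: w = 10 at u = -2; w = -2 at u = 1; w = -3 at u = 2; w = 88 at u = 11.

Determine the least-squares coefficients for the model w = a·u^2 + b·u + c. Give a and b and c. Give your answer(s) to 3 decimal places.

a = 1.018, b = -3.173, c = -0.327

Setting ∂/∂a … = 0 gives: 14674·a + 1332·b + 130·c = 10674;  1332·a + 130·b + 12·c = 940;  130·a + 12·b + 4·c = 93.
(Σu^2·u^2 = 14674, Σu^2·u = 1332, Σu^2 = 130, Σu·u = 130, Σu = 12, Σ1 = 4, Σu^2·w = 10674, Σu·w = 940, Σw = 93.)
Inverting the 3×3 Gram matrix, [a, b, c]ᵀ = [10731/10538, -16718/5269, -3441/10538]ᵀ.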